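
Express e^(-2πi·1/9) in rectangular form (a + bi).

ω_9^1 = e^(-2πi·1/9)
= cos(-2π·1/9) + i·sin(-2π·1/9)
= cos(-2π/9) + i·sin(-2π/9)

ω_9^1 = cos(-2π/9) + i·sin(-2π/9) = 0.7660-0.6428i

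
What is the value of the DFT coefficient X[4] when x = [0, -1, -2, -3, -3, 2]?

X[4] = Σ(n=0 to 5) x[n] · ω_6^(4n) where ω_6 = e^(-2πi/6)
= (0)·ω_6^0 + (-1)·ω_6^4 + (-2)·ω_6^8 + (-3)·ω_6^12 + (-3)·ω_6^16 + (2)·ω_6^20

X[4] = -1.0000-3.4641i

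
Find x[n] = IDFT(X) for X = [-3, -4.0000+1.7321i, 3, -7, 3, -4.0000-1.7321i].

x[n] = (1/6) Σ(k=0 to 5) X[k] · e^(2πikn/6)

Computing each x[n]:
x[0] = -2
x[1] = -1
x[2] = -2
x[3] = 3
x[4] = -1
x[5] = 0

x = [-2, -1, -2, 3, -1, 0]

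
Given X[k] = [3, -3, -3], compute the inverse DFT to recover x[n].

x[n] = (1/3) Σ(k=0 to 2) X[k] · e^(2πikn/3)

Computing each x[n]:
x[0] = -1
x[1] = 2
x[2] = 2

x = [-1, 2, 2]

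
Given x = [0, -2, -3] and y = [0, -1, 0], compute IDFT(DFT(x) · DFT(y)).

(x ⊛ y)[n] = Σ(m=0 to 2) x[m] · y[(n-m) mod 3]

Computing each output sample:
(x ⊛ y)[0] = 3
(x ⊛ y)[1] = 0
(x ⊛ y)[2] = 2

x ⊛ y = [3, 0, 2]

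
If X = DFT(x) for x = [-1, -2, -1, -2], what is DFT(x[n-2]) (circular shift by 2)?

Time shift by 2: X_shifted[k] = ω_4^(2k) · X[k]
Shifted x = [-1, -2, -1, -2]

DFT(x[n-2]) = [-6, 0, 2, 0]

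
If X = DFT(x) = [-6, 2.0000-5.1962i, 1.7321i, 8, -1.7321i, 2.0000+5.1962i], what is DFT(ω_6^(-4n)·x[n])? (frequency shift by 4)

Modulation property: DFT(ω_6^(-4n)·x[n]) = X[(k-4) mod 6], so circularly shift X by 4 positions.

X[k-4] = [1.7321i, 8, -1.7321i, 2.0000+5.1962i, -6, 2.0000-5.1962i]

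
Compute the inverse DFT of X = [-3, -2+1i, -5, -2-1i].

x[n] = (1/4) Σ(k=0 to 3) X[k] · e^(2πikn/4)

Computing each x[n]:
x[0] = -3
x[1] = 0
x[2] = -1
x[3] = 1

x = [-3, 0, -1, 1]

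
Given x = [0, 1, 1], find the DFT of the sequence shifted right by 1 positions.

Time shift by 1: X_shifted[k] = ω_3^(1k) · X[k]
Shifted x = [1, 0, 1]

DFT(x[n-1]) = [2, 0.5000+0.8660i, 0.5000-0.8660i]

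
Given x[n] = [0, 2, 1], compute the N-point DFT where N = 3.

X[k] = Σ(n=0 to 2) x[n] · ω_3^(nk)
where ω_3 = e^(-2πi/3)

Computing each X[k]:
X[0] = 3
X[1] = -1.5000-0.8660i
X[2] = -1.5000+0.8660i

X = [3, -1.5000-0.8660i, -1.5000+0.8660i]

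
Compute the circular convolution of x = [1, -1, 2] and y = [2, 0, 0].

(x ⊛ y)[n] = Σ(m=0 to 2) x[m] · y[(n-m) mod 3]

Computing each output sample:
(x ⊛ y)[0] = 2
(x ⊛ y)[1] = -2
(x ⊛ y)[2] = 4

x ⊛ y = [2, -2, 4]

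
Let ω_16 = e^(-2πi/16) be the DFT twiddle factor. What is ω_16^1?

ω_16^1 = e^(-2πi·1/16)
= cos(-2π·1/16) + i·sin(-2π·1/16)
= cos(-2π/16) + i·sin(-2π/16)

ω_16^1 = cos(-2π/16) + i·sin(-2π/16) = 0.9239-0.3827i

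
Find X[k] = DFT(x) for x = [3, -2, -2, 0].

X[k] = Σ(n=0 to 3) x[n] · ω_4^(nk)
where ω_4 = e^(-2πi/4)

Computing each X[k]:
X[0] = -1
X[1] = 5+2i
X[2] = 3
X[3] = 5-2i

X = [-1, 5+2i, 3, 5-2i]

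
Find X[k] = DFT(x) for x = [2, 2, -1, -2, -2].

X[k] = Σ(n=0 to 4) x[n] · ω_5^(nk)
where ω_5 = e^(-2πi/5)

Computing each X[k]:
X[0] = -1
X[1] = 4.4271-4.3920i
X[2] = 1.0729-1.4001i
X[3] = 1.0729+1.4001i
X[4] = 4.4271+4.3920i

X = [-1, 4.4271-4.3920i, 1.0729-1.4001i, 1.0729+1.4001i, 4.4271+4.3920i]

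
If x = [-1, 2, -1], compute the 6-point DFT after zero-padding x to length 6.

Original 3-point DFT: [0, -1.5000-2.5981i, -1.5000+2.5981i]
Zero-padded 6-point DFT provides frequency interpolation.

DFT_6([x, 0, ...]) = [0, 0.5000-0.8660i, -1.5000-2.5981i, -4, -1.5000+2.5981i, 0.5000+0.8660i]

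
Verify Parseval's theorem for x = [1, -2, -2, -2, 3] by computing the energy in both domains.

Time domain:
Σ|x[n]|² = |1|² + |-2|² + |-2|² + |-2|² + |3|² = 22.0000

Frequency domain:
(1/5)Σ|X[k]|² = (1/5)(|-2|² + |4.5451+4.7553i|² + |-1.0451+2.9389i|² + |-1.0451-2.9389i|² + |4.5451-4.7553i|²) = (1/5)·110.0000 = 22.0000

Both sides agree, confirming Parseval's theorem.

Σ|x[n]|² = (1/N)Σ|X[k]|² = 22.0000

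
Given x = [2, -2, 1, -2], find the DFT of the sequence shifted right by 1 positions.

Time shift by 1: X_shifted[k] = ω_4^(1k) · X[k]
Shifted x = [-2, 2, -2, 1]

DFT(x[n-1]) = [-1, -1i, -7, 1i]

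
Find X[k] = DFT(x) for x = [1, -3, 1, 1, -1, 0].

X[k] = Σ(n=0 to 5) x[n] · ω_6^(nk)
where ω_6 = e^(-2πi/6)

Computing each X[k]:
X[0] = -1
X[1] = -1.5000+0.8660i
X[2] = 3.5000+4.3301i
X[3] = 3
X[4] = 3.5000-4.3301i
X[5] = -1.5000-0.8660i

X = [-1, -1.5000+0.8660i, 3.5000+4.3301i, 3, 3.5000-4.3301i, -1.5000-0.8660i]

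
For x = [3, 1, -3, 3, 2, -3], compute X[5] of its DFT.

X[5] = Σ(n=0 to 5) x[n] · ω_6^(5n) where ω_6 = e^(-2πi/6)
= (3)·ω_6^0 + (1)·ω_6^5 + (-3)·ω_6^10 + (3)·ω_6^15 + (2)·ω_6^20 + (-3)·ω_6^25

X[5] = -0.5000-0.8660i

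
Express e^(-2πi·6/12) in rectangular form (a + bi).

ω_12^6 = e^(-2πi·6/12)
= cos(-2π·6/12) + i·sin(-2π·6/12)
= cos(-12π/12) + i·sin(-12π/12)

ω_12^6 = cos(-12π/12) + i·sin(-12π/12) = -1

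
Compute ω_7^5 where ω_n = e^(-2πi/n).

ω_7^5 = e^(-2πi·5/7)
= cos(-2π·5/7) + i·sin(-2π·5/7)
= cos(-10π/7) + i·sin(-10π/7)

ω_7^5 = cos(-10π/7) + i·sin(-10π/7) = -0.2225+0.9749i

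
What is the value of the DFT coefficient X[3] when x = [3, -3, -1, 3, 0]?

X[3] = Σ(n=0 to 4) x[n] · ω_5^(3n) where ω_5 = e^(-2πi/5)
= (3)·ω_5^0 + (-3)·ω_5^3 + (-1)·ω_5^6 + (3)·ω_5^9 + (0)·ω_5^12

X[3] = 6.0451+2.0409i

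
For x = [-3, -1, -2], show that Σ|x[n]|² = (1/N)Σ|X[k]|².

Time domain:
Σ|x[n]|² = |-3|² + |-1|² + |-2|² = 14.0000

Frequency domain:
(1/3)Σ|X[k]|² = (1/3)(|-6|² + |-1.5000-0.8660i|² + |-1.5000+0.8660i|²) = (1/3)·42.0000 = 14.0000

Both sides agree, confirming Parseval's theorem.

Σ|x[n]|² = (1/N)Σ|X[k]|² = 14.0000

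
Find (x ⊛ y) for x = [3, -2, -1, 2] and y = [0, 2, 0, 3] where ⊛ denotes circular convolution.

(x ⊛ y)[n] = Σ(m=0 to 3) x[m] · y[(n-m) mod 4]

Computing each output sample:
(x ⊛ y)[0] = -2
(x ⊛ y)[1] = 3
(x ⊛ y)[2] = 2
(x ⊛ y)[3] = 7

x ⊛ y = [-2, 3, 2, 7]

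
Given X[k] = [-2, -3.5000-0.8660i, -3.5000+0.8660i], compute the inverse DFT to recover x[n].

x[n] = (1/3) Σ(k=0 to 2) X[k] · e^(2πikn/3)

Computing each x[n]:
x[0] = -3
x[1] = 1
x[2] = 0

x = [-3, 1, 0]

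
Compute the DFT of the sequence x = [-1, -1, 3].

X[k] = Σ(n=0 to 2) x[n] · ω_3^(nk)
where ω_3 = e^(-2πi/3)

Computing each X[k]:
X[0] = 1
X[1] = -2.0000+3.4641i
X[2] = -2.0000-3.4641i

X = [1, -2.0000+3.4641i, -2.0000-3.4641i]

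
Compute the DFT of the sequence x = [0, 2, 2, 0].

X[k] = Σ(n=0 to 3) x[n] · ω_4^(nk)
where ω_4 = e^(-2πi/4)

Computing each X[k]:
X[0] = 4
X[1] = -2-2i
X[2] = 0
X[3] = -2+2i

X = [4, -2-2i, 0, -2+2i]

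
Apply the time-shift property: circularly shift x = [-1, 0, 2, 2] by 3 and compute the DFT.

Time shift by 3: X_shifted[k] = ω_4^(3k) · X[k]
Shifted x = [0, 2, 2, -1]

DFT(x[n-3]) = [3, -2-3i, 1, -2+3i]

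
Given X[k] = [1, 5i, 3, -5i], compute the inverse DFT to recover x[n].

x[n] = (1/4) Σ(k=0 to 3) X[k] · e^(2πikn/4)

Computing each x[n]:
x[0] = 1
x[1] = -3
x[2] = 1
x[3] = 2

x = [1, -3, 1, 2]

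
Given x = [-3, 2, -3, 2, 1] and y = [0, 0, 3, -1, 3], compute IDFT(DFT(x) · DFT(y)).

(x ⊛ y)[n] = Σ(m=0 to 4) x[m] · y[(n-m) mod 5]

Computing each output sample:
(x ⊛ y)[0] = 15
(x ⊛ y)[1] = -8
(x ⊛ y)[2] = -4
(x ⊛ y)[3] = 12
(x ⊛ y)[4] = -20

x ⊛ y = [15, -8, -4, 12, -20]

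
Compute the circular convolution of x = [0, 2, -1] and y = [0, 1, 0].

(x ⊛ y)[n] = Σ(m=0 to 2) x[m] · y[(n-m) mod 3]

Computing each output sample:
(x ⊛ y)[0] = -1
(x ⊛ y)[1] = 0
(x ⊛ y)[2] = 2

x ⊛ y = [-1, 0, 2]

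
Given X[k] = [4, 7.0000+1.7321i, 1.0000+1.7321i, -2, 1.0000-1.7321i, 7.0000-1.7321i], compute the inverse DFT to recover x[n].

x[n] = (1/6) Σ(k=0 to 5) X[k] · e^(2πikn/6)

Computing each x[n]:
x[0] = 3
x[1] = 1
x[2] = -1
x[3] = -1
x[4] = -1
x[5] = 3

x = [3, 1, -1, -1, -1, 3]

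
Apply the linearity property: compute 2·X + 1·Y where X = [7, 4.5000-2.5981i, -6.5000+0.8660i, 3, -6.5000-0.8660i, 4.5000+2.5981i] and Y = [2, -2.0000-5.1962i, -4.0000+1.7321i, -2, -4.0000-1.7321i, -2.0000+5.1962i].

By linearity: DFT(2x + 1y) = 2·DFT(x) + 1·DFT(y)
= 2·[7, 4.5000-2.5981i, -6.5000+0.8660i, 3, -6.5000-0.8660i, 4.5000+2.5981i] + 1·[2, -2.0000-5.1962i, -4.0000+1.7321i, -2, -4.0000-1.7321i, -2.0000+5.1962i]

Computing element-wise:
Z[0] = 2·(7) + 1·(2) = 16
Z[1] = 2·(4.5000-2.5981i) + 1·(-2.0000-5.1962i) = 7.0000-10.3924i
Z[2] = 2·(-6.5000+0.8660i) + 1·(-4.0000+1.7321i) = -17.0000+3.4641i
Z[3] = 2·(3) + 1·(-2) = 4
Z[4] = 2·(-6.5000-0.8660i) + 1·(-4.0000-1.7321i) = -17.0000-3.4641i
Z[5] = 2·(4.5000+2.5981i) + 1·(-2.0000+5.1962i) = 7.0000+10.3924i

DFT(2x + 1y) = 2·X + 1·Y = [16, 7.0000-10.3924i, -17.0000+3.4641i, 4, -17.0000-3.4641i, 7.0000+10.3924i]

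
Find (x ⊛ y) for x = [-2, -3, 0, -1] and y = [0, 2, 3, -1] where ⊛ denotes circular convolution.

(x ⊛ y)[n] = Σ(m=0 to 3) x[m] · y[(n-m) mod 4]

Computing each output sample:
(x ⊛ y)[0] = 1
(x ⊛ y)[1] = -7
(x ⊛ y)[2] = -11
(x ⊛ y)[3] = -7

x ⊛ y = [1, -7, -11, -7]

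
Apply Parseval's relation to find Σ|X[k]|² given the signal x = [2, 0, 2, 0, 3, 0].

Parseval: Σ|x[n]|² = (1/N)Σ|X[k]|², so Σ|X[k]|² = N·Σ|x[n]|² = 6·17.0000

Σ|X[k]|² = N·Σ|x[n]|² = 6·17.0000 = 102.0000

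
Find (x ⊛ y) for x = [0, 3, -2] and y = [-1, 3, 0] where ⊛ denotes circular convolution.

(x ⊛ y)[n] = Σ(m=0 to 2) x[m] · y[(n-m) mod 3]

Computing each output sample:
(x ⊛ y)[0] = -6
(x ⊛ y)[1] = -3
(x ⊛ y)[2] = 11

x ⊛ y = [-6, -3, 11]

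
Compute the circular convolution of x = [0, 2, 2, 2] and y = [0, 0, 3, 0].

(x ⊛ y)[n] = Σ(m=0 to 3) x[m] · y[(n-m) mod 4]

Computing each output sample:
(x ⊛ y)[0] = 6
(x ⊛ y)[1] = 6
(x ⊛ y)[2] = 0
(x ⊛ y)[3] = 6

x ⊛ y = [6, 6, 0, 6]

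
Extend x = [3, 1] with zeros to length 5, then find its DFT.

Original 2-point DFT: [4, 2]
Zero-padded 5-point DFT provides frequency interpolation.

DFT_5([x, 0, ...]) = [4, 3.3090-0.9511i, 2.1910-0.5878i, 2.1910+0.5878i, 3.3090+0.9511i]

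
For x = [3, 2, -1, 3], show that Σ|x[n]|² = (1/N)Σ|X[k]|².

Time domain:
Σ|x[n]|² = |3|² + |2|² + |-1|² + |3|² = 23.0000

Frequency domain:
(1/4)Σ|X[k]|² = (1/4)(|7|² + |4+1i|² + |-3|² + |4-1i|²) = (1/4)·92.0000 = 23.0000

Both sides agree, confirming Parseval's theorem.

Σ|x[n]|² = (1/N)Σ|X[k]|² = 23.0000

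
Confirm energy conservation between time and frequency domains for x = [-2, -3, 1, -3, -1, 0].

Time domain:
Σ|x[n]|² = |-2|² + |-3|² + |1|² + |-3|² + |-1|² + |0|² = 24.0000

Frequency domain:
(1/6)Σ|X[k]|² = (1/6)(|-8|² + |-0.5000+0.8660i|² + |-3.5000+4.3301i|² + |4|² + |-3.5000-4.3301i|² + |-0.5000-0.8660i|²) = (1/6)·144.0000 = 24.0000

Both sides agree, confirming Parseval's theorem.

Σ|x[n]|² = (1/N)Σ|X[k]|² = 24.0000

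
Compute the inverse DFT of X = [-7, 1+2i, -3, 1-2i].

x[n] = (1/4) Σ(k=0 to 3) X[k] · e^(2πikn/4)

Computing each x[n]:
x[0] = -2
x[1] = -2
x[2] = -3
x[3] = 0

x = [-2, -2, -3, 0]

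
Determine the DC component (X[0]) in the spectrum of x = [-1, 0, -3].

X[0] = Σ(n=0 to 2) x[n] · ω_3^0 = Σ x[n]
= (-1) + (0) + (-3)

X[0] = -4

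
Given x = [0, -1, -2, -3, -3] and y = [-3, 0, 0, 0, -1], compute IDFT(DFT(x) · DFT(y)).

(x ⊛ y)[n] = Σ(m=0 to 4) x[m] · y[(n-m) mod 5]

Computing each output sample:
(x ⊛ y)[0] = 1
(x ⊛ y)[1] = 5
(x ⊛ y)[2] = 9
(x ⊛ y)[3] = 12
(x ⊛ y)[4] = 9

x ⊛ y = [1, 5, 9, 12, 9]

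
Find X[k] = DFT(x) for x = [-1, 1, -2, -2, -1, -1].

X[k] = Σ(n=0 to 5) x[n] · ω_6^(nk)
where ω_6 = e^(-2πi/6)

Computing each X[k]:
X[0] = -6
X[1] = 2.5000-0.8660i
X[2] = -1.5000-2.5981i
X[3] = -2
X[4] = -1.5000+2.5981i
X[5] = 2.5000+0.8660i

X = [-6, 2.5000-0.8660i, -1.5000-2.5981i, -2, -1.5000+2.5981i, 2.5000+0.8660i]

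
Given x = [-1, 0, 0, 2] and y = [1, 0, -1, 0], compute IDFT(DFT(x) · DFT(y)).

(x ⊛ y)[n] = Σ(m=0 to 3) x[m] · y[(n-m) mod 4]

Computing each output sample:
(x ⊛ y)[0] = -1
(x ⊛ y)[1] = -2
(x ⊛ y)[2] = 1
(x ⊛ y)[3] = 2

x ⊛ y = [-1, -2, 1, 2]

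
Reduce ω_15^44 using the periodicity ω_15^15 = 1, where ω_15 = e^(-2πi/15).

Since ω_15^15 = 1, powers reduce modulo 15.
44 mod 15 = 14
So ω_15^44 = ω_15^14 = e^(-2πi·14/15)

ω_15^44 = ω_15^14 = 0.9135+0.4067i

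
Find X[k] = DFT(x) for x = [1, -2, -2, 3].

X[k] = Σ(n=0 to 3) x[n] · ω_4^(nk)
where ω_4 = e^(-2πi/4)

Computing each X[k]:
X[0] = 0
X[1] = 3+5i
X[2] = -2
X[3] = 3-5i

X = [0, 3+5i, -2, 3-5i]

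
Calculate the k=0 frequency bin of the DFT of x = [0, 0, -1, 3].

X[0] = Σ(n=0 to 3) x[n] · ω_4^0 = Σ x[n]
= (0) + (0) + (-1) + (3)

X[0] = 2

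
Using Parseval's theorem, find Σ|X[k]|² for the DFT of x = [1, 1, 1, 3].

Parseval: Σ|x[n]|² = (1/N)Σ|X[k]|², so Σ|X[k]|² = N·Σ|x[n]|² = 4·12.0000

Σ|X[k]|² = N·Σ|x[n]|² = 4·12.0000 = 48.0000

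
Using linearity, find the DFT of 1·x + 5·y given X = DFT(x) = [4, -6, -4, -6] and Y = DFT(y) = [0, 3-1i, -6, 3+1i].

By linearity: DFT(1x + 5y) = 1·DFT(x) + 5·DFT(y)
= 1·[4, -6, -4, -6] + 5·[0, 3-1i, -6, 3+1i]

Computing element-wise:
Z[0] = 1·(4) + 5·(0) = 4
Z[1] = 1·(-6) + 5·(3-1i) = 9-5i
Z[2] = 1·(-4) + 5·(-6) = -34
Z[3] = 1·(-6) + 5·(3+1i) = 9+5i

DFT(1x + 5y) = 1·X + 5·Y = [4, 9-5i, -34, 9+5i]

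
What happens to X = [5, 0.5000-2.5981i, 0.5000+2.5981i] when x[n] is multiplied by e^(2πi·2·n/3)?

Modulation property: DFT(ω_3^(-2n)·x[n]) = X[(k-2) mod 3], so circularly shift X by 2 positions.

X[k-2] = [0.5000-2.5981i, 0.5000+2.5981i, 5]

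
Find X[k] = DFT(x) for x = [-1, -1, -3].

X[k] = Σ(n=0 to 2) x[n] · ω_3^(nk)
where ω_3 = e^(-2πi/3)

Computing each X[k]:
X[0] = -5
X[1] = 1.0000-1.7321i
X[2] = 1.0000+1.7321i

X = [-5, 1.0000-1.7321i, 1.0000+1.7321i]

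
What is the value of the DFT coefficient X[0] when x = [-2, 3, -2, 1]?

X[0] = Σ(n=0 to 3) x[n] · ω_4^0 = Σ x[n]
= (-2) + (3) + (-2) + (1)

X[0] = 0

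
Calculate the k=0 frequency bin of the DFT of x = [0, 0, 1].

X[0] = Σ(n=0 to 2) x[n] · ω_3^0 = Σ x[n]
= (0) + (0) + (1)

X[0] = 1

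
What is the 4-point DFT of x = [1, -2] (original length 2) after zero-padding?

Original 2-point DFT: [-1, 3]
Zero-padded 4-point DFT provides frequency interpolation.

DFT_4([x, 0, ...]) = [-1, 1+2i, 3, 1-2i]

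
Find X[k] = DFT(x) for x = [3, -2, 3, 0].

X[k] = Σ(n=0 to 3) x[n] · ω_4^(nk)
where ω_4 = e^(-2πi/4)

Computing each X[k]:
X[0] = 4
X[1] = 2i
X[2] = 8
X[3] = -2i

X = [4, 2i, 8, -2i]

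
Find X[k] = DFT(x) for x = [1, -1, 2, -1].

X[k] = Σ(n=0 to 3) x[n] · ω_4^(nk)
where ω_4 = e^(-2πi/4)

Computing each X[k]:
X[0] = 1
X[1] = -1
X[2] = 5
X[3] = -1

X = [1, -1, 5, -1]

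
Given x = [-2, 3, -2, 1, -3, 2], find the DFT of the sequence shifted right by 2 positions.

Time shift by 2: X_shifted[k] = ω_6^(2k) · X[k]
Shifted x = [-3, 2, -2, 3, -2, 1]

DFT(x[n-2]) = [-1, -2.5000-0.8660i, 0.5000-0.8660i, -13, 0.5000+0.8660i, -2.5000+0.8660i]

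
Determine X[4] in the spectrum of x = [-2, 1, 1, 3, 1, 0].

X[4] = Σ(n=0 to 5) x[n] · ω_6^(4n) where ω_6 = e^(-2πi/6)
= (-2)·ω_6^0 + (1)·ω_6^4 + (1)·ω_6^8 + (3)·ω_6^12 + (1)·ω_6^16 + (0)·ω_6^20

X[4] = -0.5000+0.8660i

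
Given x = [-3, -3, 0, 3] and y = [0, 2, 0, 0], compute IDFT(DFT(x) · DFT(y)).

(x ⊛ y)[n] = Σ(m=0 to 3) x[m] · y[(n-m) mod 4]

Computing each output sample:
(x ⊛ y)[0] = 6
(x ⊛ y)[1] = -6
(x ⊛ y)[2] = -6
(x ⊛ y)[3] = 0

x ⊛ y = [6, -6, -6, 0]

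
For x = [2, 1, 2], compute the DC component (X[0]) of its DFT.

X[0] = Σ(n=0 to 2) x[n] · ω_3^0 = Σ x[n]
= (2) + (1) + (2)

X[0] = 5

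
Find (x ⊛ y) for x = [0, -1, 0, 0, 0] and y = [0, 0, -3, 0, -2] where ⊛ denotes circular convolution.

(x ⊛ y)[n] = Σ(m=0 to 4) x[m] · y[(n-m) mod 5]

Computing each output sample:
(x ⊛ y)[0] = 2
(x ⊛ y)[1] = 0
(x ⊛ y)[2] = 0
(x ⊛ y)[3] = 3
(x ⊛ y)[4] = 0

x ⊛ y = [2, 0, 0, 3, 0]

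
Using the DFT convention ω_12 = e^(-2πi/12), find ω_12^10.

ω_12^10 = e^(-2πi·10/12)
= cos(-2π·10/12) + i·sin(-2π·10/12)
= cos(-20π/12) + i·sin(-20π/12)

ω_12^10 = cos(-20π/12) + i·sin(-20π/12) = 0.5000+0.8660i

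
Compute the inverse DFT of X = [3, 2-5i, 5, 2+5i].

x[n] = (1/4) Σ(k=0 to 3) X[k] · e^(2πikn/4)

Computing each x[n]:
x[0] = 3
x[1] = 2
x[2] = 1
x[3] = -3

x = [3, 2, 1, -3]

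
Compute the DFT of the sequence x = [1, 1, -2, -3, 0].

X[k] = Σ(n=0 to 4) x[n] · ω_5^(nk)
where ω_5 = e^(-2πi/5)

Computing each X[k]:
X[0] = -3
X[1] = 5.3541-1.5388i
X[2] = -1.3541+0.3633i
X[3] = -1.3541-0.3633i
X[4] = 5.3541+1.5388i

X = [-3, 5.3541-1.5388i, -1.3541+0.3633i, -1.3541-0.3633i, 5.3541+1.5388i]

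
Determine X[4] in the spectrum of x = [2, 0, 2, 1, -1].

X[4] = Σ(n=0 to 4) x[n] · ω_5^(4n) where ω_5 = e^(-2πi/5)
= (2)·ω_5^0 + (0)·ω_5^4 + (2)·ω_5^8 + (1)·ω_5^12 + (-1)·ω_5^16

X[4] = -0.7361+1.5388i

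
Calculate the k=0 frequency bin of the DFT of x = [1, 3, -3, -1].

X[0] = Σ(n=0 to 3) x[n] · ω_4^0 = Σ x[n]
= (1) + (3) + (-3) + (-1)

X[0] = 0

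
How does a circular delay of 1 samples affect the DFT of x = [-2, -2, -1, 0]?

Time shift by 1: X_shifted[k] = ω_4^(1k) · X[k]
Shifted x = [0, -2, -2, -1]

DFT(x[n-1]) = [-5, 2+1i, 1, 2-1i]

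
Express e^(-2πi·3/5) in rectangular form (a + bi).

ω_5^3 = e^(-2πi·3/5)
= cos(-2π·3/5) + i·sin(-2π·3/5)
= cos(-6π/5) + i·sin(-6π/5)

ω_5^3 = cos(-6π/5) + i·sin(-6π/5) = -0.8090+0.5878i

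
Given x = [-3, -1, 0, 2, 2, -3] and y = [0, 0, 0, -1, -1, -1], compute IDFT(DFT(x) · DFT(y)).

(x ⊛ y)[n] = Σ(m=0 to 5) x[m] · y[(n-m) mod 6]

Computing each output sample:
(x ⊛ y)[0] = -1
(x ⊛ y)[1] = -4
(x ⊛ y)[2] = -1
(x ⊛ y)[3] = 4
(x ⊛ y)[4] = 7
(x ⊛ y)[5] = 4

x ⊛ y = [-1, -4, -1, 4, 7, 4]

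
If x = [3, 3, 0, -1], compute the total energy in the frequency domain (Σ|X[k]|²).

Parseval: Σ|x[n]|² = (1/N)Σ|X[k]|², so Σ|X[k]|² = N·Σ|x[n]|² = 4·19.0000

Σ|X[k]|² = N·Σ|x[n]|² = 4·19.0000 = 76.0000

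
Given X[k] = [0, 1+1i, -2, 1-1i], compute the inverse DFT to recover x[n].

x[n] = (1/4) Σ(k=0 to 3) X[k] · e^(2πikn/4)

Computing each x[n]:
x[0] = 0
x[1] = 0
x[2] = -1
x[3] = 1

x = [0, 0, -1, 1]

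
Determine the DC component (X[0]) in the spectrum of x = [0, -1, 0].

X[0] = Σ(n=0 to 2) x[n] · ω_3^0 = Σ x[n]
= (0) + (-1) + (0)

X[0] = -1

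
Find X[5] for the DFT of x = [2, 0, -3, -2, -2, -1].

X[5] = Σ(n=0 to 5) x[n] · ω_6^(5n) where ω_6 = e^(-2πi/6)
= (2)·ω_6^0 + (0)·ω_6^5 + (-3)·ω_6^10 + (-2)·ω_6^15 + (-2)·ω_6^20 + (-1)·ω_6^25

X[5] = 6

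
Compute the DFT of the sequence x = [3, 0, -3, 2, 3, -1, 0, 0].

X[k] = Σ(n=0 to 7) x[n] · ω_8^(nk)
where ω_8 = e^(-2πi/8)

Computing each X[k]:
X[0] = 4
X[1] = -0.7071+0.8787i
X[2] = 9+3i
X[3] = 0.7071-5.1213i
X[4] = 2
X[5] = 0.7071+5.1213i
X[6] = 9-3i
X[7] = -0.7071-0.8787i

X = [4, -0.7071+0.8787i, 9+3i, 0.7071-5.1213i, 2, 0.7071+5.1213i, 9-3i, -0.7071-0.8787i]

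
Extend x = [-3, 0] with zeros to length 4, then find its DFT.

Original 2-point DFT: [-3, -3]
Zero-padded 4-point DFT provides frequency interpolation.

DFT_4([x, 0, ...]) = [-3, -3, -3, -3]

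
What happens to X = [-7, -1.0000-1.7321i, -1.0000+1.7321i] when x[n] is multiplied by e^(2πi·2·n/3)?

Modulation property: DFT(ω_3^(-2n)·x[n]) = X[(k-2) mod 3], so circularly shift X by 2 positions.

X[k-2] = [-1.0000-1.7321i, -1.0000+1.7321i, -7]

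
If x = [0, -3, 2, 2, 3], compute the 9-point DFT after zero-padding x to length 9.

Original 5-point DFT: [4, -3.2361+5.7063i, 1.2361+3.5267i, 1.2361-3.5267i, -3.2361-5.7063i]
Zero-padded 9-point DFT provides frequency interpolation.

DFT_9([x, 0, ...]) = [4, -5.7699-2.7994i, -1.1022+5.9308i, 1.0000+1.7321i, 3.8721+3.5340i, 3.8721-3.5340i, 1.0000-1.7321i, -1.1022-5.9308i, -5.7699+2.7994i]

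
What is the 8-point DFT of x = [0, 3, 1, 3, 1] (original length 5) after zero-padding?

Original 5-point DFT: [8, -2.0000-0.7265i, -2.0000-3.0777i, -2.0000+3.0777i, -2.0000+0.7265i]
Zero-padded 8-point DFT provides frequency interpolation.

DFT_8([x, 0, ...]) = [8, -1.0000-5.2426i, 0, -1.0000-3.2426i, -4, -1.0000+3.2426i, 0, -1.0000+5.2426i]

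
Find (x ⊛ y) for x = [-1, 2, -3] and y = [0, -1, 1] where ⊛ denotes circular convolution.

(x ⊛ y)[n] = Σ(m=0 to 2) x[m] · y[(n-m) mod 3]

Computing each output sample:
(x ⊛ y)[0] = 5
(x ⊛ y)[1] = -2
(x ⊛ y)[2] = -3

x ⊛ y = [5, -2, -3]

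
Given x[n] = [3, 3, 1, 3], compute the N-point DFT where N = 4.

X[k] = Σ(n=0 to 3) x[n] · ω_4^(nk)
where ω_4 = e^(-2πi/4)

Computing each X[k]:
X[0] = 10
X[1] = 2
X[2] = -2
X[3] = 2

X = [10, 2, -2, 2]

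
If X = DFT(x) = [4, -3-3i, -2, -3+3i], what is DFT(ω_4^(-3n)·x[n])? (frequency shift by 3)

Modulation property: DFT(ω_4^(-3n)·x[n]) = X[(k-3) mod 4], so circularly shift X by 3 positions.

X[k-3] = [-3-3i, -2, -3+3i, 4]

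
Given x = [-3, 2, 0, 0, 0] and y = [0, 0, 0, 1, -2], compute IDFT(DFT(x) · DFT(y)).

(x ⊛ y)[n] = Σ(m=0 to 4) x[m] · y[(n-m) mod 5]

Computing each output sample:
(x ⊛ y)[0] = -4
(x ⊛ y)[1] = 0
(x ⊛ y)[2] = 0
(x ⊛ y)[3] = -3
(x ⊛ y)[4] = 8

x ⊛ y = [-4, 0, 0, -3, 8]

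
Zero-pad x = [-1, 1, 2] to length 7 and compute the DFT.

Original 3-point DFT: [2, -2.5000+0.8660i, -2.5000-0.8660i]
Zero-padded 7-point DFT provides frequency interpolation.

DFT_7([x, 0, ...]) = [2, -0.8216-2.7317i, -3.0245-0.1072i, -0.6540+1.1298i, -0.6540-1.1298i, -3.0245+0.1072i, -0.8216+2.7317i]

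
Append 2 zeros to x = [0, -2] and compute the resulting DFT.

Original 2-point DFT: [-2, 2]
Zero-padded 4-point DFT provides frequency interpolation.

DFT_4([x, 0, ...]) = [-2, 2i, 2, -2i]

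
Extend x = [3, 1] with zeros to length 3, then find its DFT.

Original 2-point DFT: [4, 2]
Zero-padded 3-point DFT provides frequency interpolation.

DFT_3([x, 0, ...]) = [4, 2.5000-0.8660i, 2.5000+0.8660i]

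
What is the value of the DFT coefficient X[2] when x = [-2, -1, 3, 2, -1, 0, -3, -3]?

X[2] = Σ(n=0 to 7) x[n] · ω_8^(2n) where ω_8 = e^(-2πi/8)
= (-2)·ω_8^0 + (-1)·ω_8^2 + (3)·ω_8^4 + (2)·ω_8^6 + (-1)·ω_8^8 + (0)·ω_8^10 + (-3)·ω_8^12 + (-3)·ω_8^14

X[2] = -3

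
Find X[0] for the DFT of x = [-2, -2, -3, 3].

X[0] = Σ(n=0 to 3) x[n] · ω_4^0 = Σ x[n]
= (-2) + (-2) + (-3) + (3)

X[0] = -4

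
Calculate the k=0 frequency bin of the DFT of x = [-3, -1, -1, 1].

X[0] = Σ(n=0 to 3) x[n] · ω_4^0 = Σ x[n]
= (-3) + (-1) + (-1) + (1)

X[0] = -4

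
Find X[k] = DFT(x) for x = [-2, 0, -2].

X[k] = Σ(n=0 to 2) x[n] · ω_3^(nk)
where ω_3 = e^(-2πi/3)

Computing each X[k]:
X[0] = -4
X[1] = -1.0000-1.7321i
X[2] = -1.0000+1.7321i

X = [-4, -1.0000-1.7321i, -1.0000+1.7321i]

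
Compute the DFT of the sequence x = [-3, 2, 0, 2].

X[k] = Σ(n=0 to 3) x[n] · ω_4^(nk)
where ω_4 = e^(-2πi/4)

Computing each X[k]:
X[0] = 1
X[1] = -3
X[2] = -7
X[3] = -3

X = [1, -3, -7, -3]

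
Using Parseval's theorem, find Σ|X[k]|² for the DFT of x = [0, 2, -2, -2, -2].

Parseval: Σ|x[n]|² = (1/N)Σ|X[k]|², so Σ|X[k]|² = N·Σ|x[n]|² = 5·16.0000

Σ|X[k]|² = N·Σ|x[n]|² = 5·16.0000 = 80.0000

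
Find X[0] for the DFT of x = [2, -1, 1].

X[0] = Σ(n=0 to 2) x[n] · ω_3^0 = Σ x[n]
= (2) + (-1) + (1)

X[0] = 2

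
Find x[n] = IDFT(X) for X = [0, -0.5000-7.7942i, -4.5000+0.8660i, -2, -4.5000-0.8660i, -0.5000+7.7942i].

x[n] = (1/6) Σ(k=0 to 5) X[k] · e^(2πikn/6)

Computing each x[n]:
x[0] = -2
x[1] = 3
x[2] = 3
x[3] = -1
x[4] = -2
x[5] = -1

x = [-2, 3, 3, -1, -2, -1]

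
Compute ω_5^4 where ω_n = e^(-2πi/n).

ω_5^4 = e^(-2πi·4/5)
= cos(-2π·4/5) + i·sin(-2π·4/5)
= cos(-8π/5) + i·sin(-8π/5)

ω_5^4 = cos(-8π/5) + i·sin(-8π/5) = 0.3090+0.9511i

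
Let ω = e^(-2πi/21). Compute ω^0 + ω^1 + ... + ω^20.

Sum of all nth roots of unity equals 0 for n > 1 (geometric series with r ≠ 1).

0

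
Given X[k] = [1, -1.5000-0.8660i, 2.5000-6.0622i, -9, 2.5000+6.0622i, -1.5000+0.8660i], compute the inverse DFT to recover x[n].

x[n] = (1/6) Σ(k=0 to 5) X[k] · e^(2πikn/6)

Computing each x[n]:
x[0] = -1
x[1] = 3
x[2] = -3
x[3] = 3
x[4] = 0
x[5] = -1

x = [-1, 3, -3, 3, 0, -1]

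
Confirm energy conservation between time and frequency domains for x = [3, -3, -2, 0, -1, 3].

Time domain:
Σ|x[n]|² = |3|² + |-3|² + |-2|² + |0|² + |-1|² + |3|² = 32.0000

Frequency domain:
(1/6)Σ|X[k]|² = (1/6)(|0|² + |4.5000+6.0622i|² + |4.5000+4.3301i|² + |0|² + |4.5000-4.3301i|² + |4.5000-6.0622i|²) = (1/6)·192.0000 = 32.0000

Both sides agree, confirming Parseval's theorem.

Σ|x[n]|² = (1/N)Σ|X[k]|² = 32.0000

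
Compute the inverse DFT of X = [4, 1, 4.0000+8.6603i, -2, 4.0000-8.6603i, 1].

x[n] = (1/6) Σ(k=0 to 5) X[k] · e^(2πikn/6)

Computing each x[n]:
x[0] = 2
x[1] = -2
x[2] = 2
x[3] = 2
x[4] = -3
x[5] = 3

x = [2, -2, 2, 2, -3, 3]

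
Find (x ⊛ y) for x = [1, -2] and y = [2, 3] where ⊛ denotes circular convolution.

(x ⊛ y)[n] = Σ(m=0 to 1) x[m] · y[(n-m) mod 2]

Computing each output sample:
(x ⊛ y)[0] = -4
(x ⊛ y)[1] = -1

x ⊛ y = [-4, -1]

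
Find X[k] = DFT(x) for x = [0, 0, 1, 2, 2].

X[k] = Σ(n=0 to 4) x[n] · ω_5^(nk)
where ω_5 = e^(-2πi/5)

Computing each X[k]:
X[0] = 5
X[1] = -1.8090+2.4899i
X[2] = -0.6910+0.2245i
X[3] = -0.6910-0.2245i
X[4] = -1.8090-2.4899i

X = [5, -1.8090+2.4899i, -0.6910+0.2245i, -0.6910-0.2245i, -1.8090-2.4899i]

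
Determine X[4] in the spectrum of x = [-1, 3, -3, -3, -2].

X[4] = Σ(n=0 to 4) x[n] · ω_5^(4n) where ω_5 = e^(-2πi/5)
= (-1)·ω_5^0 + (3)·ω_5^4 + (-3)·ω_5^8 + (-3)·ω_5^12 + (-2)·ω_5^16

X[4] = 4.1631+4.7553i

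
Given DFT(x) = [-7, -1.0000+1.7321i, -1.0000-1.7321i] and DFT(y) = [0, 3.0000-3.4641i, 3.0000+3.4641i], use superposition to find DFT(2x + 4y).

By linearity: DFT(2x + 4y) = 2·DFT(x) + 4·DFT(y)
= 2·[-7, -1.0000+1.7321i, -1.0000-1.7321i] + 4·[0, 3.0000-3.4641i, 3.0000+3.4641i]

Computing element-wise:
Z[0] = 2·(-7) + 4·(0) = -14
Z[1] = 2·(-1.0000+1.7321i) + 4·(3.0000-3.4641i) = 10.0000-10.3922i
Z[2] = 2·(-1.0000-1.7321i) + 4·(3.0000+3.4641i) = 10.0000+10.3922i

DFT(2x + 4y) = 2·X + 4·Y = [-14, 10.0000-10.3922i, 10.0000+10.3922i]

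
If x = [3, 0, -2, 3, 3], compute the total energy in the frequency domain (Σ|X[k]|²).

Parseval: Σ|x[n]|² = (1/N)Σ|X[k]|², so Σ|X[k]|² = N·Σ|x[n]|² = 5·31.0000

Σ|X[k]|² = N·Σ|x[n]|² = 5·31.0000 = 155.0000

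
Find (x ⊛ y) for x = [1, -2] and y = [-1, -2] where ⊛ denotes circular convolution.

(x ⊛ y)[n] = Σ(m=0 to 1) x[m] · y[(n-m) mod 2]

Computing each output sample:
(x ⊛ y)[0] = 3
(x ⊛ y)[1] = 0

x ⊛ y = [3, 0]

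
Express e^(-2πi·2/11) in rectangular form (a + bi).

ω_11^2 = e^(-2πi·2/11)
= cos(-2π·2/11) + i·sin(-2π·2/11)
= cos(-4π/11) + i·sin(-4π/11)

ω_11^2 = cos(-4π/11) + i·sin(-4π/11) = 0.4154-0.9096i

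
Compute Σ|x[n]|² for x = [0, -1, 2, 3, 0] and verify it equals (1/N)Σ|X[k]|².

Time domain:
Σ|x[n]|² = |0|² + |-1|² + |2|² + |3|² + |0|² = 14.0000

Frequency domain:
(1/5)Σ|X[k]|² = (1/5)(|4|² + |-4.3541+1.5388i|² + |2.3541-0.3633i|² + |2.3541+0.3633i|² + |-4.3541-1.5388i|²) = (1/5)·70.0000 = 14.0000

Both sides agree, confirming Parseval's theorem.

Σ|x[n]|² = (1/N)Σ|X[k]|² = 14.0000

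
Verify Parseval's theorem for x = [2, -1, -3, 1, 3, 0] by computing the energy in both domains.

Time domain:
Σ|x[n]|² = |2|² + |-1|² + |-3|² + |1|² + |3|² + |0|² = 24.0000

Frequency domain:
(1/6)Σ|X[k]|² = (1/6)(|2|² + |0.5000+6.0622i|² + |3.5000-4.3301i|² + |2|² + |3.5000+4.3301i|² + |0.5000-6.0622i|²) = (1/6)·144.0000 = 24.0000

Both sides agree, confirming Parseval's theorem.

Σ|x[n]|² = (1/N)Σ|X[k]|² = 24.0000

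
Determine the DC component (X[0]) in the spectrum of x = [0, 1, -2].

X[0] = Σ(n=0 to 2) x[n] · ω_3^0 = Σ x[n]
= (0) + (1) + (-2)

X[0] = -1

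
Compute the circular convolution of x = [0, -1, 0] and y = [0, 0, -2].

(x ⊛ y)[n] = Σ(m=0 to 2) x[m] · y[(n-m) mod 3]

Computing each output sample:
(x ⊛ y)[0] = 2
(x ⊛ y)[1] = 0
(x ⊛ y)[2] = 0

x ⊛ y = [2, 0, 0]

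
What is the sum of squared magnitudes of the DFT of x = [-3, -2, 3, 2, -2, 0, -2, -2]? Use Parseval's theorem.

Parseval: Σ|x[n]|² = (1/N)Σ|X[k]|², so Σ|X[k]|² = N·Σ|x[n]|² = 8·38.0000

Σ|X[k]|² = N·Σ|x[n]|² = 8·38.0000 = 304.0000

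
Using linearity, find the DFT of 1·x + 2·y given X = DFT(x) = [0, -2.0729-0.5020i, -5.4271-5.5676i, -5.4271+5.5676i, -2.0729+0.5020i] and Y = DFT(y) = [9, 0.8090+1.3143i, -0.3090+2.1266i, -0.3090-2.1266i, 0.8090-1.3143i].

By linearity: DFT(1x + 2y) = 1·DFT(x) + 2·DFT(y)
= 1·[0, -2.0729-0.5020i, -5.4271-5.5676i, -5.4271+5.5676i, -2.0729+0.5020i] + 2·[9, 0.8090+1.3143i, -0.3090+2.1266i, -0.3090-2.1266i, 0.8090-1.3143i]

Computing element-wise:
Z[0] = 1·(0) + 2·(9) = 18
Z[1] = 1·(-2.0729-0.5020i) + 2·(0.8090+1.3143i) = -0.4549+2.1266i
Z[2] = 1·(-5.4271-5.5676i) + 2·(-0.3090+2.1266i) = -6.0451-1.3144i
Z[3] = 1·(-5.4271+5.5676i) + 2·(-0.3090-2.1266i) = -6.0451+1.3144i
Z[4] = 1·(-2.0729+0.5020i) + 2·(0.8090-1.3143i) = -0.4549-2.1266i

DFT(1x + 2y) = 1·X + 2·Y = [18, -0.4549+2.1266i, -6.0451-1.3144i, -6.0451+1.3144i, -0.4549-2.1266i]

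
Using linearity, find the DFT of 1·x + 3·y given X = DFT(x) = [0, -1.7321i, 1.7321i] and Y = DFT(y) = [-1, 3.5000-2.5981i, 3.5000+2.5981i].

By linearity: DFT(1x + 3y) = 1·DFT(x) + 3·DFT(y)
= 1·[0, -1.7321i, 1.7321i] + 3·[-1, 3.5000-2.5981i, 3.5000+2.5981i]

Computing element-wise:
Z[0] = 1·(0) + 3·(-1) = -3
Z[1] = 1·(-1.7321i) + 3·(3.5000-2.5981i) = 10.5000-9.5264i
Z[2] = 1·(1.7321i) + 3·(3.5000+2.5981i) = 10.5000+9.5264i

DFT(1x + 3y) = 1·X + 3·Y = [-3, 10.5000-9.5264i, 10.5000+9.5264i]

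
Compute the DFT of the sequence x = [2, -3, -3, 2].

X[k] = Σ(n=0 to 3) x[n] · ω_4^(nk)
where ω_4 = e^(-2πi/4)

Computing each X[k]:
X[0] = -2
X[1] = 5+5i
X[2] = 0
X[3] = 5-5i

X = [-2, 5+5i, 0, 5-5i]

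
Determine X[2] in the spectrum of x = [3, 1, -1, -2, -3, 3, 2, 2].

X[2] = Σ(n=0 to 7) x[n] · ω_8^(2n) where ω_8 = e^(-2πi/8)
= (3)·ω_8^0 + (1)·ω_8^2 + (-1)·ω_8^4 + (-2)·ω_8^6 + (-3)·ω_8^8 + (3)·ω_8^10 + (2)·ω_8^12 + (2)·ω_8^14

X[2] = -1-4i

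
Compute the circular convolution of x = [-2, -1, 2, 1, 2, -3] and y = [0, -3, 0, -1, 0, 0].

(x ⊛ y)[n] = Σ(m=0 to 5) x[m] · y[(n-m) mod 6]

Computing each output sample:
(x ⊛ y)[0] = 8
(x ⊛ y)[1] = 4
(x ⊛ y)[2] = 6
(x ⊛ y)[3] = -4
(x ⊛ y)[4] = -2
(x ⊛ y)[5] = -8

x ⊛ y = [8, 4, 6, -4, -2, -8]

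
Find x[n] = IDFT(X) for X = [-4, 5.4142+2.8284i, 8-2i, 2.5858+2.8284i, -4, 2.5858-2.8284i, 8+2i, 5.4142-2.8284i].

x[n] = (1/8) Σ(k=0 to 7) X[k] · e^(2πikn/8)

Computing each x[n]:
x[0] = 3
x[1] = 0
x[2] = -3
x[3] = -2
x[4] = -1
x[5] = 1
x[6] = -3
x[7] = 1

x = [3, 0, -3, -2, -1, 1, -3, 1]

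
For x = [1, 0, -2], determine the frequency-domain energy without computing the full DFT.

Parseval: Σ|x[n]|² = (1/N)Σ|X[k]|², so Σ|X[k]|² = N·Σ|x[n]|² = 3·5.0000

Σ|X[k]|² = N·Σ|x[n]|² = 3·5.0000 = 15.0000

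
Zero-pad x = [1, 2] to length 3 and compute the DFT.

Original 2-point DFT: [3, -1]
Zero-padded 3-point DFT provides frequency interpolation.

DFT_3([x, 0, ...]) = [3, -1.7321i, 1.7321i]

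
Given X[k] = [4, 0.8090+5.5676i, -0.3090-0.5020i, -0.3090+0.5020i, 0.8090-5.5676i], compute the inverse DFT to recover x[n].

x[n] = (1/5) Σ(k=0 to 4) X[k] · e^(2πikn/5)

Computing each x[n]:
x[0] = 1
x[1] = -1
x[2] = -1
x[3] = 2
x[4] = 3

x = [1, -1, -1, 2, 3]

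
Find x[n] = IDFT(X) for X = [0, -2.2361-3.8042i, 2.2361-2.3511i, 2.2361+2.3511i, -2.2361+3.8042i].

x[n] = (1/5) Σ(k=0 to 4) X[k] · e^(2πikn/5)

Computing each x[n]:
x[0] = 0
x[1] = 1
x[2] = 1
x[3] = 1
x[4] = -3

x = [0, 1, 1, 1, -3]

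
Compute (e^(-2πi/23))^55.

Since ω_23^23 = 1, powers reduce modulo 23.
55 mod 23 = 9
So ω_23^55 = ω_23^9 = e^(-2πi·9/23)

ω_23^55 = ω_23^9 = -0.7757-0.6311i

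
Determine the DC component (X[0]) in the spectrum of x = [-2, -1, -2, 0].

X[0] = Σ(n=0 to 3) x[n] · ω_4^0 = Σ x[n]
= (-2) + (-1) + (-2) + (0)

X[0] = -5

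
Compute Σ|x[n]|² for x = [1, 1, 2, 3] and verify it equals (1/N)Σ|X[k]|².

Time domain:
Σ|x[n]|² = |1|² + |1|² + |2|² + |3|² = 15.0000

Frequency domain:
(1/4)Σ|X[k]|² = (1/4)(|7|² + |-1+2i|² + |-1|² + |-1-2i|²) = (1/4)·60.0000 = 15.0000

Both sides agree, confirming Parseval's theorem.

Σ|x[n]|² = (1/N)Σ|X[k]|² = 15.0000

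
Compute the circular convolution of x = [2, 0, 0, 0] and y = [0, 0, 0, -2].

(x ⊛ y)[n] = Σ(m=0 to 3) x[m] · y[(n-m) mod 4]

Computing each output sample:
(x ⊛ y)[0] = 0
(x ⊛ y)[1] = 0
(x ⊛ y)[2] = 0
(x ⊛ y)[3] = -4

x ⊛ y = [0, 0, 0, -4]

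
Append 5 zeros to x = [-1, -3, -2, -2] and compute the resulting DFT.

Original 4-point DFT: [-8, 1+1i, 2, 1-1i]
Zero-padded 9-point DFT provides frequency interpolation.

DFT_9([x, 0, ...]) = [-8, -2.6454+5.6300i, 1.3584+1.9064i, -0.5000+0.8660i, 1.2870+1.4725i, 1.2870-1.4725i, -0.5000-0.8660i, 1.3584-1.9064i, -2.6454-5.6300i]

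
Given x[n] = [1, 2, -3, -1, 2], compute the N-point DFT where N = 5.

X[k] = Σ(n=0 to 4) x[n] · ω_5^(nk)
where ω_5 = e^(-2πi/5)

Computing each X[k]:
X[0] = 1
X[1] = 5.4721+1.1756i
X[2] = -3.4721-1.9021i
X[3] = -3.4721+1.9021i
X[4] = 5.4721-1.1756i

X = [1, 5.4721+1.1756i, -3.4721-1.9021i, -3.4721+1.9021i, 5.4721-1.1756i]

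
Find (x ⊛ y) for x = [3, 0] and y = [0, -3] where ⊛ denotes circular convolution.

(x ⊛ y)[n] = Σ(m=0 to 1) x[m] · y[(n-m) mod 2]

Computing each output sample:
(x ⊛ y)[0] = 0
(x ⊛ y)[1] = -9

x ⊛ y = [0, -9]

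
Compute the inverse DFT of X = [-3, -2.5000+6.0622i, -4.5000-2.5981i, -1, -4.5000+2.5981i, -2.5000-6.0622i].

x[n] = (1/6) Σ(k=0 to 5) X[k] · e^(2πikn/6)

Computing each x[n]:
x[0] = -3
x[1] = -1
x[2] = -2
x[3] = -1
x[4] = 3
x[5] = 1

x = [-3, -1, -2, -1, 3, 1]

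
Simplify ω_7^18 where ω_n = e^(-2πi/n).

Since ω_7^7 = 1, powers reduce modulo 7.
18 mod 7 = 4
So ω_7^18 = ω_7^4 = e^(-2πi·4/7)

ω_7^18 = ω_7^4 = -0.9010+0.4339i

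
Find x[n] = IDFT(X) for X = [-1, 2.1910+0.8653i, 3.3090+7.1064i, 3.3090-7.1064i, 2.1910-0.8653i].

x[n] = (1/5) Σ(k=0 to 4) X[k] · e^(2πikn/5)

Computing each x[n]:
x[0] = 2
x[1] = -3
x[2] = 2
x[3] = -3
x[4] = 1

x = [2, -3, 2, -3, 1]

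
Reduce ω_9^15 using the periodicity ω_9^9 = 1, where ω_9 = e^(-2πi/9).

Since ω_9^9 = 1, powers reduce modulo 9.
15 mod 9 = 6
So ω_9^15 = ω_9^6 = e^(-2πi·6/9)

ω_9^15 = ω_9^6 = -0.5000+0.8660i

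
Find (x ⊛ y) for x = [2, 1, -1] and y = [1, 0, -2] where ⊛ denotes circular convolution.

(x ⊛ y)[n] = Σ(m=0 to 2) x[m] · y[(n-m) mod 3]

Computing each output sample:
(x ⊛ y)[0] = 0
(x ⊛ y)[1] = 3
(x ⊛ y)[2] = -5

x ⊛ y = [0, 3, -5]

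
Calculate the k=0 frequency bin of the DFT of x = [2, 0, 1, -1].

X[0] = Σ(n=0 to 3) x[n] · ω_4^0 = Σ x[n]
= (2) + (0) + (1) + (-1)

X[0] = 2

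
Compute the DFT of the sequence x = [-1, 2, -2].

X[k] = Σ(n=0 to 2) x[n] · ω_3^(nk)
where ω_3 = e^(-2πi/3)

Computing each X[k]:
X[0] = -1
X[1] = -1.0000-3.4641i
X[2] = -1.0000+3.4641i

X = [-1, -1.0000-3.4641i, -1.0000+3.4641i]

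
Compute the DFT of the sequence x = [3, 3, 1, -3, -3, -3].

X[k] = Σ(n=0 to 5) x[n] · ω_6^(nk)
where ω_6 = e^(-2πi/6)

Computing each X[k]:
X[0] = -2
X[1] = 7.0000-8.6603i
X[2] = 1.0000-1.7321i
X[3] = 4
X[4] = 1.0000+1.7321i
X[5] = 7.0000+8.6603i

X = [-2, 7.0000-8.6603i, 1.0000-1.7321i, 4, 1.0000+1.7321i, 7.0000+8.6603i]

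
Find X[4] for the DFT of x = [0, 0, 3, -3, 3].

X[4] = Σ(n=0 to 4) x[n] · ω_5^(4n) where ω_5 = e^(-2πi/5)
= (0)·ω_5^0 + (0)·ω_5^4 + (3)·ω_5^8 + (-3)·ω_5^12 + (3)·ω_5^16

X[4] = 0.9271+0.6735i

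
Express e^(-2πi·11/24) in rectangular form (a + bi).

ω_24^11 = e^(-2πi·11/24)
= cos(-2π·11/24) + i·sin(-2π·11/24)
= cos(-22π/24) + i·sin(-22π/24)

ω_24^11 = cos(-22π/24) + i·sin(-22π/24) = -0.9659-0.2588i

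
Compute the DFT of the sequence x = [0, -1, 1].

X[k] = Σ(n=0 to 2) x[n] · ω_3^(nk)
where ω_3 = e^(-2πi/3)

Computing each X[k]:
X[0] = 0
X[1] = 1.7321i
X[2] = -1.7321i

X = [0, 1.7321i, -1.7321i]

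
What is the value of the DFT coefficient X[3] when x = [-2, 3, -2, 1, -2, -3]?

X[3] = Σ(n=0 to 5) x[n] · ω_6^(3n) where ω_6 = e^(-2πi/6)
= (-2)·ω_6^0 + (3)·ω_6^3 + (-2)·ω_6^6 + (1)·ω_6^9 + (-2)·ω_6^12 + (-3)·ω_6^15

X[3] = -7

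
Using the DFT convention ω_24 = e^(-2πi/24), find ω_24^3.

ω_24^3 = e^(-2πi·3/24)
= cos(-2π·3/24) + i·sin(-2π·3/24)
= cos(-6π/24) + i·sin(-6π/24)

ω_24^3 = cos(-6π/24) + i·sin(-6π/24) = 0.7071-0.7071i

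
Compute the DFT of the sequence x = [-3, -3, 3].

X[k] = Σ(n=0 to 2) x[n] · ω_3^(nk)
where ω_3 = e^(-2πi/3)

Computing each X[k]:
X[0] = -3
X[1] = -3.0000+5.1962i
X[2] = -3.0000-5.1962i

X = [-3, -3.0000+5.1962i, -3.0000-5.1962i]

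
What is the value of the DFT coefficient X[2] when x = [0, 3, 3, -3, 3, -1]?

X[2] = Σ(n=0 to 5) x[n] · ω_6^(2n) where ω_6 = e^(-2πi/6)
= (0)·ω_6^0 + (3)·ω_6^2 + (3)·ω_6^4 + (-3)·ω_6^6 + (3)·ω_6^8 + (-1)·ω_6^10

X[2] = -7.0000-3.4641i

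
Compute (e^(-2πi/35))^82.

Since ω_35^35 = 1, powers reduce modulo 35.
82 mod 35 = 12
So ω_35^82 = ω_35^12 = e^(-2πi·12/35)

ω_35^82 = ω_35^12 = -0.5509-0.8346i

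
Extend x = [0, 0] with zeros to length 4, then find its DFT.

Original 2-point DFT: [0, 0]
Zero-padded 4-point DFT provides frequency interpolation.

DFT_4([x, 0, ...]) = [0, 0, 0, 0]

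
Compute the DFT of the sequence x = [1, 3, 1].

X[k] = Σ(n=0 to 2) x[n] · ω_3^(nk)
where ω_3 = e^(-2πi/3)

Computing each X[k]:
X[0] = 5
X[1] = -1.0000-1.7321i
X[2] = -1.0000+1.7321i

X = [5, -1.0000-1.7321i, -1.0000+1.7321i]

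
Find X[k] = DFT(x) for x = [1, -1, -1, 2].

X[k] = Σ(n=0 to 3) x[n] · ω_4^(nk)
where ω_4 = e^(-2πi/4)

Computing each X[k]:
X[0] = 1
X[1] = 2+3i
X[2] = -1
X[3] = 2-3i

X = [1, 2+3i, -1, 2-3i]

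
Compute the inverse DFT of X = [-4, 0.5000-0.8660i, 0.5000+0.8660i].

x[n] = (1/3) Σ(k=0 to 2) X[k] · e^(2πikn/3)

Computing each x[n]:
x[0] = -1
x[1] = -1
x[2] = -2

x = [-1, -1, -2]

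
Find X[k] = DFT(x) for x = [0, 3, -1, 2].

X[k] = Σ(n=0 to 3) x[n] · ω_4^(nk)
where ω_4 = e^(-2πi/4)

Computing each X[k]:
X[0] = 4
X[1] = 1-1i
X[2] = -6
X[3] = 1+1i

X = [4, 1-1i, -6, 1+1i]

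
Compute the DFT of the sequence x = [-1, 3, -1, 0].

X[k] = Σ(n=0 to 3) x[n] · ω_4^(nk)
where ω_4 = e^(-2πi/4)

Computing each X[k]:
X[0] = 1
X[1] = -3i
X[2] = -5
X[3] = 3i

X = [1, -3i, -5, 3i]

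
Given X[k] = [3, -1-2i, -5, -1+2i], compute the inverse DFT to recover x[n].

x[n] = (1/4) Σ(k=0 to 3) X[k] · e^(2πikn/4)

Computing each x[n]:
x[0] = -1
x[1] = 3
x[2] = 0
x[3] = 1

x = [-1, 3, 0, 1]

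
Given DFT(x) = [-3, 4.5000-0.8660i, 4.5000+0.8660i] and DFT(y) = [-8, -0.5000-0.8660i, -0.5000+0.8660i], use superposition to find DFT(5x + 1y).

By linearity: DFT(5x + 1y) = 5·DFT(x) + 1·DFT(y)
= 5·[-3, 4.5000-0.8660i, 4.5000+0.8660i] + 1·[-8, -0.5000-0.8660i, -0.5000+0.8660i]

Computing element-wise:
Z[0] = 5·(-3) + 1·(-8) = -23
Z[1] = 5·(4.5000-0.8660i) + 1·(-0.5000-0.8660i) = 22.0000-5.1960i
Z[2] = 5·(4.5000+0.8660i) + 1·(-0.5000+0.8660i) = 22.0000+5.1960i

DFT(5x + 1y) = 5·X + 1·Y = [-23, 22.0000-5.1960i, 22.0000+5.1960i]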